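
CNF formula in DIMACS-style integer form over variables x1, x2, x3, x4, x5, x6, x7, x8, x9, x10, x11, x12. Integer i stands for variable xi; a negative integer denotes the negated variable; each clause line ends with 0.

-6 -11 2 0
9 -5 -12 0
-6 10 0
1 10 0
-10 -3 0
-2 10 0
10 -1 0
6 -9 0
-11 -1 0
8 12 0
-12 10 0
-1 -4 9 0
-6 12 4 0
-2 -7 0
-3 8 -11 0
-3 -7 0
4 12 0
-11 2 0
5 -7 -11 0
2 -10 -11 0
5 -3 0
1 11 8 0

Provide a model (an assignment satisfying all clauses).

x1 = False, x2 = True, x3 = False, x4 = True, x5 = False, x6 = False, x7 = False, x8 = False, x9 = False, x10 = True, x11 = True, x12 = True

Check each clause:
  1. (~x6 | ~x11 | x2) — x2 is true.
  2. (~x12 | ~x5 | x9) — ~x5 is true.
  3. (~x6 | x10) — x10 is true.
  4. (x10 | x1) — x10 is true.
  5. (~x3 | ~x10) — ~x3 is true.
  6. (~x2 | x10) — x10 is true.
  7. (~x1 | x10) — x10 is true.
  8. (x6 | ~x9) — ~x9 is true.
  9. (~x1 | ~x11) — ~x1 is true.
  10. (x8 | x12) — x12 is true.
  11. (~x12 | x10) — x10 is true.
  12. (~x1 | ~x4 | x9) — ~x1 is true.
  13. (x12 | x4 | ~x6) — ~x6 is true.
  14. (~x7 | ~x2) — ~x7 is true.
  15. (~x3 | x8 | ~x11) — ~x3 is true.
  16. (~x3 | ~x7) — ~x7 is true.
  17. (x4 | x12) — x12 is true.
  18. (~x11 | x2) — x2 is true.
  19. (~x7 | x5 | ~x11) — ~x7 is true.
  20. (x2 | ~x10 | ~x11) — x2 is true.
  21. (x5 | ~x3) — ~x3 is true.
  22. (x8 | x11 | x1) — x11 is true.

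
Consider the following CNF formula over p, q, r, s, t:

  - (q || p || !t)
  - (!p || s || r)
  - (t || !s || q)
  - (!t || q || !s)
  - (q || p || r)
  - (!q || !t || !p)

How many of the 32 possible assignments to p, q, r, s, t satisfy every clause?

14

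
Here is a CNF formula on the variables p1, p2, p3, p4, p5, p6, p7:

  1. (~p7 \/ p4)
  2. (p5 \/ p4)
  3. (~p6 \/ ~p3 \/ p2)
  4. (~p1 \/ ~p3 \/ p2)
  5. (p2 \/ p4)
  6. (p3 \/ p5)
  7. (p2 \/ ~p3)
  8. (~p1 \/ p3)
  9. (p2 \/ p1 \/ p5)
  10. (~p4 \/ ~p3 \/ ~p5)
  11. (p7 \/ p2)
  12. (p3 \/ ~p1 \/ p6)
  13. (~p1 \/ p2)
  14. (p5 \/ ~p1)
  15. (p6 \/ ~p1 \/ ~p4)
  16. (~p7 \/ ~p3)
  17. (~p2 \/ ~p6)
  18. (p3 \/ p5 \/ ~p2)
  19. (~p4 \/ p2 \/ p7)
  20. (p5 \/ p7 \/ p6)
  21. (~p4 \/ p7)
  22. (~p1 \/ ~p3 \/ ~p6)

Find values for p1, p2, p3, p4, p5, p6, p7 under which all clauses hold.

p1 = F, p2 = F, p3 = F, p4 = T, p5 = T, p6 = T, p7 = T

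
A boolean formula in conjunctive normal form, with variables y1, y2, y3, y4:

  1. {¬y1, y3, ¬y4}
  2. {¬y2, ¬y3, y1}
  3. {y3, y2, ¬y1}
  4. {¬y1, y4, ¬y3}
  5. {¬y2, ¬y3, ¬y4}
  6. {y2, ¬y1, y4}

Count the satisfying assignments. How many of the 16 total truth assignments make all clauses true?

8

Split on y1, then y3.
  y1=1, y3=1: remaining (y2,y4) ∈ {(0,1)} — 1.
  y1=1, y3=0: remaining (y2,y4) ∈ {(1,0)} — 1.
  y1=0, y3=1: remaining (y2,y4) ∈ {(0,0); (0,1)} — 2.
  y1=0, y3=0: remaining (y2,y4) ∈ {(0,0); (0,1); (1,0); (1,1)} — 4.
Total: 1 + 1 + 2 + 4 = 8.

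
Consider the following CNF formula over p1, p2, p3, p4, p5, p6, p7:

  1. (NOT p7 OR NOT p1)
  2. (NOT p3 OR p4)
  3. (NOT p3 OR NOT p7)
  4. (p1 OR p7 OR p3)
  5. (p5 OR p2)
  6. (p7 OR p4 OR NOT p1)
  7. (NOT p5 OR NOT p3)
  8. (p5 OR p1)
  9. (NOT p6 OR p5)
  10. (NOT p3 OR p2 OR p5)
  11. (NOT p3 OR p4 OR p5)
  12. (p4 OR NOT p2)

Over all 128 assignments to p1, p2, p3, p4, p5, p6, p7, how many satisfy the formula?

Case analysis on p3 and p5:
  p3=1, p5=1: a clause becomes empty — 0.
  p3=1, p5=0: remaining (p1,p2,p4,p6,p7) ∈ {(1,1,1,0,0)} — 1.
  p3=0, p5=1: p6 free; 5 ways for (p1,p2,p4,p7) × 2^1 = 10.
  p3=0, p5=0: remaining (p1,p2,p4,p6,p7) ∈ {(1,1,1,0,0)} — 1.
Total: 0 + 1 + 10 + 1 = 12.

12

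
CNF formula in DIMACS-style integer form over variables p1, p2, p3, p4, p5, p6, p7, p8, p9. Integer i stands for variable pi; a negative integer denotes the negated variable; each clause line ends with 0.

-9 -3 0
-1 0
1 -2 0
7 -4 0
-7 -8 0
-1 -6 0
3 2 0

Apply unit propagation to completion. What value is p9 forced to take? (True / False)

False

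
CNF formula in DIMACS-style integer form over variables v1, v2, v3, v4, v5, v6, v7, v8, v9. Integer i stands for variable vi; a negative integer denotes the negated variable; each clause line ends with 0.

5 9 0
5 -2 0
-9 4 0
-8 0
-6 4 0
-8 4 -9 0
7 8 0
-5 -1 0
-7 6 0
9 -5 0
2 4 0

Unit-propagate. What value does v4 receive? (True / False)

True

(!v8) stands alone — v8 = False.
In (v7 || v8), v8 is now false; v7 must hold, so v7 = True.
(!v7 || v6): since v7 = True, the clause reduces to (v6). v6 = True.
From (!v6 || v4) and v6 = True: v4 = True.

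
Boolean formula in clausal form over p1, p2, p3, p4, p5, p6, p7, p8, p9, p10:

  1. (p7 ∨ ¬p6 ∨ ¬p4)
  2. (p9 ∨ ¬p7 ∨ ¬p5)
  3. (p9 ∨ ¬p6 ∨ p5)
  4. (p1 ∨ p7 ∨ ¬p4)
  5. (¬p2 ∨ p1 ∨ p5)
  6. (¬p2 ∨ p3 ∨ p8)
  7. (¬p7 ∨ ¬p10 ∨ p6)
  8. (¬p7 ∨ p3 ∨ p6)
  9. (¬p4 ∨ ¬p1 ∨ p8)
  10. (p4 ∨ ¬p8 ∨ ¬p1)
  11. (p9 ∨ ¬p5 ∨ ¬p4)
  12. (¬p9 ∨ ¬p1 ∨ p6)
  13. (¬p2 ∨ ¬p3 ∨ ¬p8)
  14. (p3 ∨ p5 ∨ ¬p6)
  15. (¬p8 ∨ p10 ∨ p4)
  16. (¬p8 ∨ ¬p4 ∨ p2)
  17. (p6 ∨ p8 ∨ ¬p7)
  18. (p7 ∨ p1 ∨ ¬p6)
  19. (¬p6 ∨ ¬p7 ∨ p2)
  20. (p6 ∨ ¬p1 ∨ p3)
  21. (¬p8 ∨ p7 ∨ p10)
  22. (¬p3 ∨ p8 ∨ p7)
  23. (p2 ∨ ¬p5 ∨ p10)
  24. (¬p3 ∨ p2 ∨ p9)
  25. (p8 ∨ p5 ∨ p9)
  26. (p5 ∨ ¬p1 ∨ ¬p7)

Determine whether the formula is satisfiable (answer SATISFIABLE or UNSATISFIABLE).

SATISFIABLE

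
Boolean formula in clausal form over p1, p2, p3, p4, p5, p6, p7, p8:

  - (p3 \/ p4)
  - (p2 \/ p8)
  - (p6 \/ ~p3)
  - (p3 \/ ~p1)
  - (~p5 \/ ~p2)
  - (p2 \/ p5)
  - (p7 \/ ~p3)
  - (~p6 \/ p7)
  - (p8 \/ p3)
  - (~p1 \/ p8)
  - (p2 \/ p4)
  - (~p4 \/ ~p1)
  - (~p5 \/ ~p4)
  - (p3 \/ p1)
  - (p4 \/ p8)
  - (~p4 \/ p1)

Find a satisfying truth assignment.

p1=False, p2=True, p3=True, p4=False, p5=False, p6=True, p7=True, p8=True

Check each clause:
  1. (p4 \/ p3) — p3 is true.
  2. (p8 \/ p2) — p8 is true.
  3. (p6 \/ ~p3) — p6 is true.
  4. (~p1 \/ p3) — p3 is true.
  5. (~p2 \/ ~p5) — ~p5 is true.
  6. (p2 \/ p5) — p2 is true.
  7. (p7 \/ ~p3) — p7 is true.
  8. (~p6 \/ p7) — p7 is true.
  9. (p8 \/ p3) — p8 is true.
  10. (~p1 \/ p8) — p8 is true.
  11. (p2 \/ p4) — p2 is true.
  12. (~p1 \/ ~p4) — ~p4 is true.
  13. (~p5 \/ ~p4) — ~p5 is true.
  14. (p1 \/ p3) — p3 is true.
  15. (p4 \/ p8) — p8 is true.
  16. (p1 \/ ~p4) — ~p4 is true.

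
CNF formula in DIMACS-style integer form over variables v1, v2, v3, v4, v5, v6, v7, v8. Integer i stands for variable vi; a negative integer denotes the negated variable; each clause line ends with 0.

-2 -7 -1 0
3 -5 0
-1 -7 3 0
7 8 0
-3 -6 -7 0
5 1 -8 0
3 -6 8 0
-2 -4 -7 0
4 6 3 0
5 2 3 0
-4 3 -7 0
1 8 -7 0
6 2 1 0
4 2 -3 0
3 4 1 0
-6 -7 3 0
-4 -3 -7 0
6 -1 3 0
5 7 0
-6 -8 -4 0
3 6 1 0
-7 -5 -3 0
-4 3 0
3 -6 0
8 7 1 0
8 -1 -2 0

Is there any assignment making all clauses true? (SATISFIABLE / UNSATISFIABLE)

SATISFIABLE

Set v1 = True and propagate.
Set v2 = True and propagate.
  then v7 is forced to False.
  then v8 is forced to True.
  then v5 is forced to True.
  then v3 is forced to True.
For the remaining variables, v4 = True, v6 = False works.
Every clause has at least one true literal under this assignment.
So v1=T, v2=T, v3=T, v4=T, v5=T, v6=F, v7=F, v8=T is a satisfying assignment.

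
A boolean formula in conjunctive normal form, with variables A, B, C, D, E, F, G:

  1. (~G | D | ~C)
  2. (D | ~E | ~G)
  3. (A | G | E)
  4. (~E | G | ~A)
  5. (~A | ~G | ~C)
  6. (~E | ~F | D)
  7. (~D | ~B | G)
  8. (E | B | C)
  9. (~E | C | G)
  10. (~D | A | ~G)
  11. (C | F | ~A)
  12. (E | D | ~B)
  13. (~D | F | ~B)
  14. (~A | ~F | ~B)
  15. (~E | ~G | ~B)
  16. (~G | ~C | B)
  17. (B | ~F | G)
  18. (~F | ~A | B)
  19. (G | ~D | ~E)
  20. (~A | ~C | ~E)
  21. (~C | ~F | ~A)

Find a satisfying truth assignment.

Try A = True.
Branch on B: take B = False.
  then F is forced to False.
  then C is forced to True.
  then G is forced to False.
  then E is forced to False.
D is now unconstrained; take D = True.

A=T  B=F  C=T  D=T  E=F  F=F  G=F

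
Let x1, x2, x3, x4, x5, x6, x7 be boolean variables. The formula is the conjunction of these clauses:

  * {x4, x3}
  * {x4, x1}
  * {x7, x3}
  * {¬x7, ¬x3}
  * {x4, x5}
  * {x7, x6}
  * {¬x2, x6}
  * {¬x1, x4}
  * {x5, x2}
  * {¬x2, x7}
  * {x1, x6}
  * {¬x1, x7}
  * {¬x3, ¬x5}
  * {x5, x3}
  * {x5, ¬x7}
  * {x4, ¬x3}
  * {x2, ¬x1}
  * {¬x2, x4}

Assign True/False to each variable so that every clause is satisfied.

x1=T, x2=T, x3=F, x4=T, x5=T, x6=T, x7=T

Check each clause:
  1. {x3, x4} — x4 is true.
  2. {x1, x4} — x1 is true.
  3. {x7, x3} — x7 is true.
  4. {¬x7, ¬x3} — ¬x3 is true.
  5. {x4, x5} — x4 is true.
  6. {x6, x7} — x6 is true.
  7. {¬x2, x6} — x6 is true.
  8. {¬x1, x4} — x4 is true.
  9. {x2, x5} — x2 is true.
  10. {¬x2, x7} — x7 is true.
  11. {x1, x6} — x1 is true.
  12. {¬x1, x7} — x7 is true.
  13. {¬x3, ¬x5} — ¬x3 is true.
  14. {x3, x5} — x5 is true.
  15. {x5, ¬x7} — x5 is true.
  16. {x4, ¬x3} — x4 is true.
  17. {x2, ¬x1} — x2 is true.
  18. {¬x2, x4} — x4 is true.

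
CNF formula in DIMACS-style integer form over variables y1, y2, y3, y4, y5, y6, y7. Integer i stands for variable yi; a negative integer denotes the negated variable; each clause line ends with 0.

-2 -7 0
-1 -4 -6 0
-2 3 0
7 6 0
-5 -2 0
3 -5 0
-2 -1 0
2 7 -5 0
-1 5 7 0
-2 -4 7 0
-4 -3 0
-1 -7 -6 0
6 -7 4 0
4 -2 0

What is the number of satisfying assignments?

Case analysis on y2 and y7:
  y2=1, y7=1: a clause becomes empty — 0.
  y2=1, y7=0: a clause becomes empty — 0.
  y2=0, y7=1: 6 of the 32 assignments to (y1,y3,y4,y5,y6) work.
  y2=0, y7=0: remaining (y1,y3,y4,y5,y6) ∈ {(0,0,0,0,1); (0,0,1,0,1); (0,1,0,0,1)} — 3.
Total: 0 + 0 + 6 + 3 = 9.

9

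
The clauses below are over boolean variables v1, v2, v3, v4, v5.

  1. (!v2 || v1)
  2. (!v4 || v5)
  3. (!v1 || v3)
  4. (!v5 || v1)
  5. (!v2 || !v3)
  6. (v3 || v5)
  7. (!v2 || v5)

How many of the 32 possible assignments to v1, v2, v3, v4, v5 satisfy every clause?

Satisfying assignments:
  v1=F v2=F v3=T v4=F v5=F
  v1=T v2=F v3=T v4=F v5=F
  v1=T v2=F v3=T v4=F v5=T
  v1=T v2=F v3=T v4=T v5=T
Count: 4.

4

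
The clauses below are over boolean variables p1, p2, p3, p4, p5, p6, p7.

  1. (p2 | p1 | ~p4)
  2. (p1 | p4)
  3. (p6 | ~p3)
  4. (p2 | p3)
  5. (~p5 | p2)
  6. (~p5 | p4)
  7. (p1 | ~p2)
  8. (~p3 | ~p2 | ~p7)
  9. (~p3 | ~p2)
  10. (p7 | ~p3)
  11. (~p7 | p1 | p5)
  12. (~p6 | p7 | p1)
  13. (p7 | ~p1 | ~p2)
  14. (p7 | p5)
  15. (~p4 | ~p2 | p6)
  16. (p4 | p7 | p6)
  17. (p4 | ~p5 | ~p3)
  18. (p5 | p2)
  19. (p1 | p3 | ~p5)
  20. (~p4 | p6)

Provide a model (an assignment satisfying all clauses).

p1=T, p2=T, p3=F, p4=F, p5=F, p6=T, p7=T

Check each clause:
  1. (p1 | p2 | ~p4) — p1 is true.
  2. (p1 | p4) — p1 is true.
  3. (p6 | ~p3) — ~p3 is true.
  4. (p2 | p3) — p2 is true.
  5. (~p5 | p2) — p2 is true.
  6. (~p5 | p4) — ~p5 is true.
  7. (p1 | ~p2) — p1 is true.
  8. (~p3 | ~p7 | ~p2) — ~p3 is true.
  9. (~p2 | ~p3) — ~p3 is true.
  10. (~p3 | p7) — ~p3 is true.
  11. (p1 | p5 | ~p7) — p1 is true.
  12. (p1 | ~p6 | p7) — p1 is true.
  13. (~p1 | p7 | ~p2) — p7 is true.
  14. (p7 | p5) — p7 is true.
  15. (~p4 | ~p2 | p6) — ~p4 is true.
  16. (p4 | p7 | p6) — p6 is true.
  17. (~p5 | ~p3 | p4) — ~p5 is true.
  18. (p5 | p2) — p2 is true.
  19. (~p5 | p3 | p1) — p1 is true.
  20. (p6 | ~p4) — ~p4 is true.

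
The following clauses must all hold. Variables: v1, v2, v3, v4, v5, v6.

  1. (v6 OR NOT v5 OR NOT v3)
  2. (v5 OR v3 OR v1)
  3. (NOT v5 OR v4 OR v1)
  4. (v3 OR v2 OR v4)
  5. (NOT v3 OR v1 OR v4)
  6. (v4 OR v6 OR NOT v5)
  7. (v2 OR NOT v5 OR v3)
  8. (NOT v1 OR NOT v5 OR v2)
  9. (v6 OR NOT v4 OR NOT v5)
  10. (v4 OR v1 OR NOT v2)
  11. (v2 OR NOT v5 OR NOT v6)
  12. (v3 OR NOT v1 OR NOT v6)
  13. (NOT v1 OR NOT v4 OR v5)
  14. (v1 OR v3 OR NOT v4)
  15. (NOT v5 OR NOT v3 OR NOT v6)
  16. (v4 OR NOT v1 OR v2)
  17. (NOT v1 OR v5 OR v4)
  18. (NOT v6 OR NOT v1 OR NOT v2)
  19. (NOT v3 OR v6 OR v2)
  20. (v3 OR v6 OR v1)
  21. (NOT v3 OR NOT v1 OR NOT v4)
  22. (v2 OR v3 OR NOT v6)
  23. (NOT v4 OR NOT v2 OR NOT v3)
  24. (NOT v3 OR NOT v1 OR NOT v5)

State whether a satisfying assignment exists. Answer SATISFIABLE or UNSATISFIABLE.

Branch on v1: take v1 = False.
Set v2 = False and propagate.
Try v3 = True.
  then v4 is forced to True.
  then v6 is forced to True.
  then v5 is forced to False.
Every clause has at least one true literal under this assignment.
So v1=F, v2=F, v3=T, v4=T, v5=F, v6=T is a satisfying assignment.

SATISFIABLE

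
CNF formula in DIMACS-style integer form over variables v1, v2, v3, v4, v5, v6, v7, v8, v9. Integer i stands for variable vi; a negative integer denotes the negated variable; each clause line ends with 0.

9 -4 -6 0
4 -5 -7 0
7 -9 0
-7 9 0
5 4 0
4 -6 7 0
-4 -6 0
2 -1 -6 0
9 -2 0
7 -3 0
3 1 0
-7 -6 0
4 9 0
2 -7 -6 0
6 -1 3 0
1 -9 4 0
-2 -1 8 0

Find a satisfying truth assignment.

v1=F, v2=T, v3=T, v4=T, v5=F, v6=F, v7=T, v8=F, v9=T

Branch on v1: take v1 = False.
  then v3 is forced to True.
  then v7 is forced to True.
  then v9 is forced to True.
  then v6 is forced to False.
  then v4 is forced to True.
v2, v5, v8 are now unconstrained; take v2 = True, v5 = False, v8 = False.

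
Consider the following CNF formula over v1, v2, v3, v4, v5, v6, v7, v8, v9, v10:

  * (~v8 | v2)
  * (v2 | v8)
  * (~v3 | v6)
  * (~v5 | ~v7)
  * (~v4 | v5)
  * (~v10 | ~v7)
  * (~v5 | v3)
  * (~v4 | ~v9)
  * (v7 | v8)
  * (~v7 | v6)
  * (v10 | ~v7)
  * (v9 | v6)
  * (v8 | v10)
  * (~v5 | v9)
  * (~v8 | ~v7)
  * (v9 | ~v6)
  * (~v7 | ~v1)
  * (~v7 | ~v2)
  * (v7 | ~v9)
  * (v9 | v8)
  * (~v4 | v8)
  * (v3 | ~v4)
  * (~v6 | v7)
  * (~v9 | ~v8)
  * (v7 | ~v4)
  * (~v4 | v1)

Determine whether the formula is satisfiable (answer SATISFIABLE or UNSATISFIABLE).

v7 = True:
  propagation gives v5=False, v4=False, v10=False; an empty clause results — contradiction.
v7 = False:
  propagation gives v8=True, v2=True, v9=False, v6=True; an empty clause results — contradiction.
Every branch closes, so no satisfying assignment exists.

UNSATISFIABLE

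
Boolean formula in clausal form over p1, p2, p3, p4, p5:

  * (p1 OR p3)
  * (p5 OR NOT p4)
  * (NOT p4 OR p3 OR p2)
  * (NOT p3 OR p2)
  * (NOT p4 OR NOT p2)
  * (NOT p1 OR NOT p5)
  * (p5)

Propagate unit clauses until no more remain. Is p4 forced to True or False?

Unit clause (p5) sets p5 = True.
(NOT p5 OR NOT p1) with p5 = True leaves only NOT p1, so p1 = False.
In (p1 OR p3), p1 is now false; p3 must hold, so p3 = True.
In (p2 OR NOT p3), NOT p3 is now false; p2 must hold, so p2 = True.
(NOT p2 OR NOT p4) with p2 = True leaves only NOT p4, so p4 = False.

False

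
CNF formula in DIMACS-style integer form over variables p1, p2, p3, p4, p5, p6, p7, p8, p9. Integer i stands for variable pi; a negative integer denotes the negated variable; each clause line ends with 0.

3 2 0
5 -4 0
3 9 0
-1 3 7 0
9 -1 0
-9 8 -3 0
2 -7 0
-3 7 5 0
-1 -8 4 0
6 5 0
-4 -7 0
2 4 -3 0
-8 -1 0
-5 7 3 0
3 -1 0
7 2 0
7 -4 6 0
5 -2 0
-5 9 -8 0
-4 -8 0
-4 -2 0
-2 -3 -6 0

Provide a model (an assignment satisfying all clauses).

p1 = F  p2 = T  p3 = F  p4 = F  p5 = T  p6 = T  p7 = T  p8 = F  p9 = T

Pure literal: p1 appears only negated; assign p1 = False.
Branch on p2: take p2 = True.
  then p5 is forced to True.
  then p4 is forced to False.
Branch on p3: take p3 = False.
  then p9 is forced to True.
  then p7 is forced to True.
p6, p8 are now unconstrained; take p6 = True, p8 = False.
Every clause has at least one true literal under this assignment.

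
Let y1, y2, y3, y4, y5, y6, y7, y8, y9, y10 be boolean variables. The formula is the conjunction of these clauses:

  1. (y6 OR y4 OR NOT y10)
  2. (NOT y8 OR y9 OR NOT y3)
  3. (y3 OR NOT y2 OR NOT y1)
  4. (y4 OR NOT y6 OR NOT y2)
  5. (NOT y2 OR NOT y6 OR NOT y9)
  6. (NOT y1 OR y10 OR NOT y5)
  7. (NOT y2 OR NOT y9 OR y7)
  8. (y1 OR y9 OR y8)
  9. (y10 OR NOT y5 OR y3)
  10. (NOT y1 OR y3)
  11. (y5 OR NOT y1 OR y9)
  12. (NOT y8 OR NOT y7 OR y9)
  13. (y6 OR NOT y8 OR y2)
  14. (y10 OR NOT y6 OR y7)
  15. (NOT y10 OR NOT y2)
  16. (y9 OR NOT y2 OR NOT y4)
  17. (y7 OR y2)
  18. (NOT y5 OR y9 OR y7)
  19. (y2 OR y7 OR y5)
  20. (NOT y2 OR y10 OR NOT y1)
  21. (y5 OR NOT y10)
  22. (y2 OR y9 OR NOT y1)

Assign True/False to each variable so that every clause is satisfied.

Branch on y1: take y1 = False.
Set y2 = False and propagate.
  then y7 is forced to True.
For the remaining variables, y3 = False, y4 = True, y5 = True, y6 = True, y8 = False, y9 = True, y10 = True works.
Every clause has at least one true literal under this assignment.

y1=F, y2=F, y3=F, y4=T, y5=T, y6=T, y7=T, y8=F, y9=T, y10=T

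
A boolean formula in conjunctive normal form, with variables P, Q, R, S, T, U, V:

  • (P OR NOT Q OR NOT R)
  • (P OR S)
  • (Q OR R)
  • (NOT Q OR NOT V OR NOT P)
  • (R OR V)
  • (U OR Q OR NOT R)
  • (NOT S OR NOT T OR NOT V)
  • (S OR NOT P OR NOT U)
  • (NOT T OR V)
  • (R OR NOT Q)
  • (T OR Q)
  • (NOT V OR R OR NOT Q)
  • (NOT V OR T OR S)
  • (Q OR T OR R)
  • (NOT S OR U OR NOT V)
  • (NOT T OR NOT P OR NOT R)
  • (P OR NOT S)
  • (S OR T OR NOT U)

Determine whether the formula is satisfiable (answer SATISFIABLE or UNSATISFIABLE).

Try P = True.
For the remaining variables, Q = True, R = True, S = False, T = False, U = False, V = False works.
Every clause has at least one true literal under this assignment.
So P=True, Q=True, R=True, S=False, T=False, U=False, V=False is a satisfying assignment.

SATISFIABLE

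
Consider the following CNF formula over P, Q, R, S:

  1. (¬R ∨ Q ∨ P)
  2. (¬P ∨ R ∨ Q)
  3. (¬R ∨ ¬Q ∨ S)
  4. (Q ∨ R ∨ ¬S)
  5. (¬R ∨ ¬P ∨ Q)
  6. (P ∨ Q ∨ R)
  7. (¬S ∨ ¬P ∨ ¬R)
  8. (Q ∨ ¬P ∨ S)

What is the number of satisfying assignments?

5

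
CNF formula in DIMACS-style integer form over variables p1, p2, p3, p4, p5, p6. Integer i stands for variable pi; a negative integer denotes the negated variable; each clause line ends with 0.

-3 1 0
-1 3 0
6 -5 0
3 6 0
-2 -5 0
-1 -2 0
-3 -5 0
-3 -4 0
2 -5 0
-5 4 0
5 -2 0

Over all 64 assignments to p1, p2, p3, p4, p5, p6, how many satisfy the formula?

Satisfying assignments:
  p1=F p2=F p3=F p4=F p5=F p6=T
  p1=F p2=F p3=F p4=T p5=F p6=T
  p1=T p2=F p3=T p4=F p5=F p6=F
  p1=T p2=F p3=T p4=F p5=F p6=T
Count: 4.

4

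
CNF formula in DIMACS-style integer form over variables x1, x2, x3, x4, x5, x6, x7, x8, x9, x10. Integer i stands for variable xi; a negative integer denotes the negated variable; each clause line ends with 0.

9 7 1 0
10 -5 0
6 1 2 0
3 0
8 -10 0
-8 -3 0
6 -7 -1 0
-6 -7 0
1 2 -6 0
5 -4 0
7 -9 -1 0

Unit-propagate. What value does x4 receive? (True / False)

(x3) is a unit clause: x3 = True.
In (~x3 | ~x8), ~x3 is now false; ~x8 must hold, so x8 = False.
(~x10 | x8) with x8 = False leaves only ~x10, so x10 = False.
In (~x5 | x10), x10 is now false; ~x5 must hold, so x5 = False.
In (~x4 | x5), x5 is now false; ~x4 must hold, so x4 = False.

False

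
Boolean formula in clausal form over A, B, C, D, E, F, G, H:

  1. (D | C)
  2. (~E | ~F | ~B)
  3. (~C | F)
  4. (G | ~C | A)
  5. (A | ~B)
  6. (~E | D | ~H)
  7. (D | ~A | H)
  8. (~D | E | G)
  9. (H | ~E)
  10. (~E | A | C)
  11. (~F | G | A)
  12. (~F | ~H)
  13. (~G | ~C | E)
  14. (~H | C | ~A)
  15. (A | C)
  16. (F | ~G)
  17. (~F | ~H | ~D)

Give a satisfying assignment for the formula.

Try A = True.
Set B = True and propagate.
Branch on C: take C = False.
  then D is forced to True.
  then H is forced to False.
  then E is forced to False.
  then G is forced to True.
  then F is forced to True.

A=1  B=1  C=0  D=1  E=0  F=1  G=1  H=0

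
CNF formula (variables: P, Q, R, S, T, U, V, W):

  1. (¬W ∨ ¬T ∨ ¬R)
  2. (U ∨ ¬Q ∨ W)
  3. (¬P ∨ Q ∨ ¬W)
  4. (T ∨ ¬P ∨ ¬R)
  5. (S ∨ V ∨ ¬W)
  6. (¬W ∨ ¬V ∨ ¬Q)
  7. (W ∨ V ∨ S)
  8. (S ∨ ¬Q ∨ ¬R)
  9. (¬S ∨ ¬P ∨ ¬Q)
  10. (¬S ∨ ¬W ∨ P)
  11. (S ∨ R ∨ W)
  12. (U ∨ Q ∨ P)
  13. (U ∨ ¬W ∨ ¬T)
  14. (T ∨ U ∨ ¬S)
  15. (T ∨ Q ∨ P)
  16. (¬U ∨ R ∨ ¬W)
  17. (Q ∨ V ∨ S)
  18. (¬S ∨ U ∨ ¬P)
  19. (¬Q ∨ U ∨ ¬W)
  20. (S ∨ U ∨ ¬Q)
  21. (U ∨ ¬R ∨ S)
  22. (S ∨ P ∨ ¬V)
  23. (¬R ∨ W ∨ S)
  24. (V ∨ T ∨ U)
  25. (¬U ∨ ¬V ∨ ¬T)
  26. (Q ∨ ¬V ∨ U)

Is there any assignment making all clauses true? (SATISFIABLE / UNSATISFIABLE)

SATISFIABLE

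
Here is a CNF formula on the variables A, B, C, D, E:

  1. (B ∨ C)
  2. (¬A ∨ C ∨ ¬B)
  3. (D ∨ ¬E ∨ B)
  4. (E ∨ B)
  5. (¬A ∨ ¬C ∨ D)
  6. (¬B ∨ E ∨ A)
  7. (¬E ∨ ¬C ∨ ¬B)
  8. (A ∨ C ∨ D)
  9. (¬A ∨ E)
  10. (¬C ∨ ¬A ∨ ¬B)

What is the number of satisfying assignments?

3

The models are:
  A=F B=F C=T D=T E=T
  A=F B=T C=F D=T E=T
  A=T B=F C=T D=T E=T
That's 3 in total.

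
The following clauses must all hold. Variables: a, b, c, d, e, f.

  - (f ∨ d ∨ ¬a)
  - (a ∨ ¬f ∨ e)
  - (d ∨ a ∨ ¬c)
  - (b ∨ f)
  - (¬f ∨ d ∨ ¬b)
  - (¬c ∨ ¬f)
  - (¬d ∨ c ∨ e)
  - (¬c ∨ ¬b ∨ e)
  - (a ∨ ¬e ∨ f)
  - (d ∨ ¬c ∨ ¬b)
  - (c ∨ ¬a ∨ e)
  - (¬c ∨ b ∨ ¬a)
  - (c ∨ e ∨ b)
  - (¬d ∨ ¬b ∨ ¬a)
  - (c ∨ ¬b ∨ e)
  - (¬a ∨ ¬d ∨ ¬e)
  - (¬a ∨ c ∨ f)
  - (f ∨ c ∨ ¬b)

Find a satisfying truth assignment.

a=0, b=0, c=0, d=1, e=1, f=1

Check each clause:
  1. (¬a ∨ f ∨ d) — d is true.
  2. (a ∨ ¬f ∨ e) — e is true.
  3. (d ∨ a ∨ ¬c) — d is true.
  4. (b ∨ f) — f is true.
  5. (¬b ∨ d ∨ ¬f) — d is true.
  6. (¬f ∨ ¬c) — ¬c is true.
  7. (c ∨ e ∨ ¬d) — e is true.
  8. (¬b ∨ ¬c ∨ e) — ¬c is true.
  9. (f ∨ ¬e ∨ a) — f is true.
  10. (¬c ∨ d ∨ ¬b) — d is true.
  11. (e ∨ ¬a ∨ c) — e is true.
  12. (¬a ∨ ¬c ∨ b) — ¬c is true.
  13. (c ∨ b ∨ e) — e is true.
  14. (¬d ∨ ¬b ∨ ¬a) — ¬b is true.
  15. (e ∨ ¬b ∨ c) — e is true.
  16. (¬e ∨ ¬a ∨ ¬d) — ¬a is true.
  17. (¬a ∨ f ∨ c) — f is true.
  18. (c ∨ f ∨ ¬b) — ¬b is true.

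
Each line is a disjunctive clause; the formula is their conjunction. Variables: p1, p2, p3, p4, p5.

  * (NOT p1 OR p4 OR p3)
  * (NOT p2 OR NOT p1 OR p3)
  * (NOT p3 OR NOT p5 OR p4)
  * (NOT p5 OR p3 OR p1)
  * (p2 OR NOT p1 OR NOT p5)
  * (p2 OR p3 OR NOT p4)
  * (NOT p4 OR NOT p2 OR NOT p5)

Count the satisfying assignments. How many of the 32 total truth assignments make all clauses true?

12

Case analysis on p3 and p1:
  p3=T, p1=T: remaining (p2,p4,p5) ∈ {(F,F,F); (F,T,F); (T,F,F); (T,T,F)} — 4.
  p3=T, p1=F: 5 of the 8 assignments to (p2,p4,p5) work.
  p3=F, p1=T: a clause becomes empty — 0.
  p3=F, p1=F: remaining (p2,p4,p5) ∈ {(F,F,F); (T,F,F); (T,T,F)} — 3.
Total: 4 + 5 + 0 + 3 = 12.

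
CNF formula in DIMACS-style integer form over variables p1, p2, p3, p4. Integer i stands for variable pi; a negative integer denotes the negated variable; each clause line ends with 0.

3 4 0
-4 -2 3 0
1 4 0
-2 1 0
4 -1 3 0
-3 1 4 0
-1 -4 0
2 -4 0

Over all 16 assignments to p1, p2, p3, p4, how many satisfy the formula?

2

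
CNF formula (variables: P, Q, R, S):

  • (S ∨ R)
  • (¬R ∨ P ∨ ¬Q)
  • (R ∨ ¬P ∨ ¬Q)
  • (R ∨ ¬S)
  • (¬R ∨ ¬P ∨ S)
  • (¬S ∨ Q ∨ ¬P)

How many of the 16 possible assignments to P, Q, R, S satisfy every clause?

3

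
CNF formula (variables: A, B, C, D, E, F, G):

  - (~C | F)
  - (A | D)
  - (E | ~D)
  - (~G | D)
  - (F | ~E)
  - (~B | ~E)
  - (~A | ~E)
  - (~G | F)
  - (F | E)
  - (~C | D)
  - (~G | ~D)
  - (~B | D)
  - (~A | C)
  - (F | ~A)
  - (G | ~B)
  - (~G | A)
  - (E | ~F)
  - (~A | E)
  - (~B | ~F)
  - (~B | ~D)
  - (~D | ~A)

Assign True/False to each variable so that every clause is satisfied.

A = F, B = F, C = T, D = T, E = T, F = T, G = F

Check each clause:
  1. (F | ~C) — F is true.
  2. (D | A) — D is true.
  3. (~D | E) — E is true.
  4. (~G | D) — ~G is true.
  5. (F | ~E) — F is true.
  6. (~E | ~B) — ~B is true.
  7. (~A | ~E) — ~A is true.
  8. (~G | F) — ~G is true.
  9. (E | F) — E is true.
  10. (D | ~C) — D is true.
  11. (~G | ~D) — ~G is true.
  12. (~B | D) — D is true.
  13. (~A | C) — C is true.
  14. (~A | F) — ~A is true.
  15. (G | ~B) — ~B is true.
  16. (A | ~G) — ~G is true.
  17. (E | ~F) — E is true.
  18. (~A | E) — E is true.
  19. (~F | ~B) — ~B is true.
  20. (~D | ~B) — ~B is true.
  21. (~D | ~A) — ~A is true.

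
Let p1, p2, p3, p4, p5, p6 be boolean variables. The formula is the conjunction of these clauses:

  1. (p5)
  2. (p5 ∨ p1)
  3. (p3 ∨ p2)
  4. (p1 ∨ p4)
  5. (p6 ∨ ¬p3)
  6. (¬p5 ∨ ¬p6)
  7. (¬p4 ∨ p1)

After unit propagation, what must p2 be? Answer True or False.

(p5) is a unit clause: p5 = True.
In (¬p6 ∨ ¬p5), ¬p5 is now false; ¬p6 must hold, so p6 = False.
(¬p3 ∨ p6): since p6 = False, the clause reduces to (¬p3). p3 = False.
In (p3 ∨ p2), p3 is now false; p2 must hold, so p2 = True.

True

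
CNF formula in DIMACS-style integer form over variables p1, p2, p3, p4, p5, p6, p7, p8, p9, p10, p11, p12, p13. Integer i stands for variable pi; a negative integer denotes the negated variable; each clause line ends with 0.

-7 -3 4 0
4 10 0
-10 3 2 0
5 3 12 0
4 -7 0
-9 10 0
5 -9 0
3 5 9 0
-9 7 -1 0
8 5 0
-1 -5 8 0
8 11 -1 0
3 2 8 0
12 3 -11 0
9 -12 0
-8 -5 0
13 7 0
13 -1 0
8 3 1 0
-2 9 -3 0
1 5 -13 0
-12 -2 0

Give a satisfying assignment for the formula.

Pure literal: p4 appears only positively; assign p4 = True.
Try p1 = True.
  then p13 is forced to True.
Set p2 = False and propagate.
Set p3 = True and propagate.
The remaining clauses are satisfied by p5 = False, p6 = False, p7 = False, p8 = True, p9 = False, p10 = True, p11 = False, p12 = False.

p1=T, p2=F, p3=T, p4=T, p5=F, p6=F, p7=F, p8=T, p9=F, p10=T, p11=F, p12=F, p13=T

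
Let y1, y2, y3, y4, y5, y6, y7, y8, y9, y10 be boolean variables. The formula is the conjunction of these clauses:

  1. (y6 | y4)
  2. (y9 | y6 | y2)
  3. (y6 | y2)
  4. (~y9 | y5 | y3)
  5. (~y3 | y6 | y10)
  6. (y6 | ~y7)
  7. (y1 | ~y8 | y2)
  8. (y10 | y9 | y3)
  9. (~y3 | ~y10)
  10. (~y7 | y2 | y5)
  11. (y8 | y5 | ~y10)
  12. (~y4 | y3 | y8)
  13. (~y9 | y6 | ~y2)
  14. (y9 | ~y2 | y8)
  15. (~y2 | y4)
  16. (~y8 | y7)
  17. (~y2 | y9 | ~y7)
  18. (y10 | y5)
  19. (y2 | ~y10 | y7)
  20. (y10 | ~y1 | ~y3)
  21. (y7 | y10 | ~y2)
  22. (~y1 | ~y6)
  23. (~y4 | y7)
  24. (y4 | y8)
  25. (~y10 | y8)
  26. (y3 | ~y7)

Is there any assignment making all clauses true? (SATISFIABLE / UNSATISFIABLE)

SATISFIABLE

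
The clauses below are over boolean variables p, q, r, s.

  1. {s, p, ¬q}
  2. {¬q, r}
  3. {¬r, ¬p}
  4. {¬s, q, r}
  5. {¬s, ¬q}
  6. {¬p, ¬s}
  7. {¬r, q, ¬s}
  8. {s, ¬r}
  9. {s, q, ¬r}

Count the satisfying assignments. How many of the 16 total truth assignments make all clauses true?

2

The models are:
  p=F q=F r=F s=F
  p=T q=F r=F s=F
Count: 2.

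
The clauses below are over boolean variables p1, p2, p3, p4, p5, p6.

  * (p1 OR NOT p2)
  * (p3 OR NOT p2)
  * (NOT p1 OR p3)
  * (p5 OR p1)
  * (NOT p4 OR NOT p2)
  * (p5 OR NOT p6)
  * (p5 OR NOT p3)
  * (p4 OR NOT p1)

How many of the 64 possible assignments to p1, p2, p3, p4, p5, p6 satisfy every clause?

10

Split on p1, then p2.
  p1=1, p2=1: a clause becomes empty — 0.
  p1=1, p2=0: remaining (p3,p4,p5,p6) ∈ {(1,1,1,0); (1,1,1,1)} — 2.
  p1=0, p2=1: a clause becomes empty — 0.
  p1=0, p2=0: forces p5=1; p3, p4, p6 free → 2^3 = 8.
Total: 0 + 2 + 0 + 8 = 10.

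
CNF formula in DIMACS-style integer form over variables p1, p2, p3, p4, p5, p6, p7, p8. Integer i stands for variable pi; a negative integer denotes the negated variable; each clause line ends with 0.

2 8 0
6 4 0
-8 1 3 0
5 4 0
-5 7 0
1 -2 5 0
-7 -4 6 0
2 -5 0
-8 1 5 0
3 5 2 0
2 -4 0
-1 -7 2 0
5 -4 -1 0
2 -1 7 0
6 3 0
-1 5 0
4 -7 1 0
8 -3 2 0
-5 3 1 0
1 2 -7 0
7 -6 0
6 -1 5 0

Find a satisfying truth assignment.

p1=T, p2=T, p3=T, p4=T, p5=T, p6=T, p7=T, p8=F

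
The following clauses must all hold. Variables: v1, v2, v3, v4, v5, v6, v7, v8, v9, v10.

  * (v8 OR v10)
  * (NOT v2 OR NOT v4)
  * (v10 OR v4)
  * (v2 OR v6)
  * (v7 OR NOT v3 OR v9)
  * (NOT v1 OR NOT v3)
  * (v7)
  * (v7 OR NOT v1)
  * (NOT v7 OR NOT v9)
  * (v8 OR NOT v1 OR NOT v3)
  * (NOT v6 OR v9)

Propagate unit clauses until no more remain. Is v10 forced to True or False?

True

(v7) stands alone — v7 = True.
(NOT v7 OR NOT v9) with v7 = True leaves only NOT v9, so v9 = False.
In (v9 OR NOT v6), v9 is now false; NOT v6 must hold, so v6 = False.
(v2 OR v6): since v6 = False, the clause reduces to (v2). v2 = True.
In (NOT v4 OR NOT v2), NOT v2 is now false; NOT v4 must hold, so v4 = False.
From (v4 OR v10) and v4 = False: v10 = True.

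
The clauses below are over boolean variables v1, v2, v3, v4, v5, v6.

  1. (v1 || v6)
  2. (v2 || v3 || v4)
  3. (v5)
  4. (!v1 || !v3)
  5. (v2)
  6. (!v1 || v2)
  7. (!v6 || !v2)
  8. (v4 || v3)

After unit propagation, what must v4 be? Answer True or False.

(v5) stands alone — v5 = True.
(v2) is a unit clause: v2 = True.
From (!v6 || !v2) and v2 = True: v6 = False.
In (v1 || v6), v6 is now false; v1 must hold, so v1 = True.
In (!v1 || !v3), !v1 is now false; !v3 must hold, so v3 = False.
(v4 || v3) with v3 = False leaves only v4, so v4 = True.

True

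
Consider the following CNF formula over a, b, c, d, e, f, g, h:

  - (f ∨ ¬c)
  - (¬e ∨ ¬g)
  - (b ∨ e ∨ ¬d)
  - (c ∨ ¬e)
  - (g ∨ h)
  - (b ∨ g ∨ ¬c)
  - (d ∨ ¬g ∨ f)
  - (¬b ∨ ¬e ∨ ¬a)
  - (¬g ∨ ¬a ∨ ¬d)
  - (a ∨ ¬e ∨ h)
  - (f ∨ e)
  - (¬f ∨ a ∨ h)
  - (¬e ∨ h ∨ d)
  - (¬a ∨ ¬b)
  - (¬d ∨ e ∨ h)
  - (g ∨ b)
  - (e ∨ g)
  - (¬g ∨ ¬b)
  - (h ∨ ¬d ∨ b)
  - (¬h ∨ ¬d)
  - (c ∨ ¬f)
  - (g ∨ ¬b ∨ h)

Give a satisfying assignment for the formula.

Try a = True.
  then b is forced to False.
  then g is forced to True.
  then e is forced to False.
  then d is forced to False.
  then f is forced to True.
  then c is forced to True.
h is now unconstrained; take h = True.
Every clause has at least one true literal under this assignment.
Check each clause:
  1. (¬c ∨ f) — f is true.
  2. (¬e ∨ ¬g) — ¬e is true.
  3. (e ∨ ¬d ∨ b) — ¬d is true.
  4. (¬e ∨ c) — c is true.
  5. (g ∨ h) — h is true.
  6. (g ∨ b ∨ ¬c) — g is true.
  7. (d ∨ ¬g ∨ f) — f is true.
  8. (¬a ∨ ¬e ∨ ¬b) — ¬e is true.
  9. (¬g ∨ ¬d ∨ ¬a) — ¬d is true.
  10. (h ∨ ¬e ∨ a) — h is true.
  11. (e ∨ f) — f is true.
  12. (¬f ∨ h ∨ a) — h is true.
  13. (h ∨ d ∨ ¬e) — h is true.
  14. (¬a ∨ ¬b) — ¬b is true.
  15. (¬d ∨ e ∨ h) — h is true.
  16. (b ∨ g) — g is true.
  17. (g ∨ e) — g is true.
  18. (¬b ∨ ¬g) — ¬b is true.
  19. (b ∨ ¬d ∨ h) — h is true.
  20. (¬h ∨ ¬d) — ¬d is true.
  21. (c ∨ ¬f) — c is true.
  22. (g ∨ h ∨ ¬b) — h is true.

a=T, b=F, c=T, d=F, e=F, f=T, g=T, h=T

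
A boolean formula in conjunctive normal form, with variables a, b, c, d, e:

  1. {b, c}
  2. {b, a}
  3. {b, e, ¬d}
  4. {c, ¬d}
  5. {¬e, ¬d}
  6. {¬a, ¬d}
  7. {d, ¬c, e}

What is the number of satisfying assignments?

8

The models are:
  a=F b=T c=F d=F e=F
  a=F b=T c=F d=F e=T
  a=F b=T c=T d=F e=T
  a=F b=T c=T d=T e=F
  a=T b=F c=T d=F e=T
  a=T b=T c=F d=F e=F
  a=T b=T c=F d=F e=T
  a=T b=T c=T d=F e=T
That's 8 in total.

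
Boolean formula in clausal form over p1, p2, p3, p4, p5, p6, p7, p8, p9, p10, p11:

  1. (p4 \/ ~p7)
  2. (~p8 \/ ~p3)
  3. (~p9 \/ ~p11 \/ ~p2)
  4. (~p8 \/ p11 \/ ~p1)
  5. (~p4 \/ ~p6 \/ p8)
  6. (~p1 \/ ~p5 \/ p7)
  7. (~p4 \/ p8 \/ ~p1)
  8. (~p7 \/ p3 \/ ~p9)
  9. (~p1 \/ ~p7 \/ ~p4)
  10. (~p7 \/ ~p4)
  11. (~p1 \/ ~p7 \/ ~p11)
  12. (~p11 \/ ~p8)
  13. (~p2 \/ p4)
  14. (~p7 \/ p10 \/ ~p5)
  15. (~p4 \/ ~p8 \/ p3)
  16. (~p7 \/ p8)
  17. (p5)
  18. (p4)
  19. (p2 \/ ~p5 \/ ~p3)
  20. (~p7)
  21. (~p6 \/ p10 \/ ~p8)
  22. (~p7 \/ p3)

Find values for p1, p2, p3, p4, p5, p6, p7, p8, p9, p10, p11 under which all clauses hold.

The clause (p5) is unit: p5 must be True.
(p4) is a unit clause, so p4 = True.
(~p7) is a unit clause, so p7 = False.
(~p1) is a unit clause, so p1 = False.
Pure literal: p6 appears only negated; assign p6 = False.
p9 occurs only negated in the remaining clauses — set p9 = False.
Try p2 = True.
For the remaining variables, p3 = True, p8 = False, p10 = True, p11 = True works.
Every clause has at least one true literal under this assignment.

p1=0, p2=1, p3=1, p4=1, p5=1, p6=0, p7=0, p8=0, p9=0, p10=1, p11=1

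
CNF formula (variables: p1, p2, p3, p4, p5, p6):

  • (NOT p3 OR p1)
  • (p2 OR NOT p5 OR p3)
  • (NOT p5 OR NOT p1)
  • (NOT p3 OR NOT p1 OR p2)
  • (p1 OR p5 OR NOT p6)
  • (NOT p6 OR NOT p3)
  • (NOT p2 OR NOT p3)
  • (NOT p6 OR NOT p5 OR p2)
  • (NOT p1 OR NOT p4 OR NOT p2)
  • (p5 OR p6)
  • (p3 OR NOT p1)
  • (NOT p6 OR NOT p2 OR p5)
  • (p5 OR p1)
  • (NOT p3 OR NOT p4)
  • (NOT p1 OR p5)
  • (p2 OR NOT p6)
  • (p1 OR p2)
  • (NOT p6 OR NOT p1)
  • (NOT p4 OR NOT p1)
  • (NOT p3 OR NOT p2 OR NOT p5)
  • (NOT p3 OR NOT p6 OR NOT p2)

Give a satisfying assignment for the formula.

p4 occurs only negated in the remaining clauses — set p4 = False.
Branch on p1: take p1 = False.
  then p3 is forced to False.
  then p5 is forced to True.
  then p2 is forced to True.
p6 is now unconstrained; take p6 = False.

p1=False  p2=True  p3=False  p4=False  p5=True  p6=False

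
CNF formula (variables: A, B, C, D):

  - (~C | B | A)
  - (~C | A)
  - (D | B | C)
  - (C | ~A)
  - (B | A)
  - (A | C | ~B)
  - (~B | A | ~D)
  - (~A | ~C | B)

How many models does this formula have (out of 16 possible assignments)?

The models are:
  A=T B=T C=T D=F
  A=T B=T C=T D=T
Count: 2.

2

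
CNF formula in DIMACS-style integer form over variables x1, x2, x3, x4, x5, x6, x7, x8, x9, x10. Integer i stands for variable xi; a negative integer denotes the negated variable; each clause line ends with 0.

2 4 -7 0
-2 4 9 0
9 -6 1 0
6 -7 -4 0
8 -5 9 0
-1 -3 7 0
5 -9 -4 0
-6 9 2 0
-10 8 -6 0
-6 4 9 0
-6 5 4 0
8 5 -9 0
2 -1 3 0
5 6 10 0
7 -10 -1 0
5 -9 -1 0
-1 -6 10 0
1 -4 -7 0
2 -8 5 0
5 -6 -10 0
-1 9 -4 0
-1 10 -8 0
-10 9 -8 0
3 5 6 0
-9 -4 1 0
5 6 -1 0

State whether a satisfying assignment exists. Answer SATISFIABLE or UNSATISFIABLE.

SATISFIABLE

Branch on x1: take x1 = True.
The remaining clauses are satisfied by x2 = True, x3 = False, x4 = False, x5 = True, x6 = False, x7 = True, x8 = False, x9 = True, x10 = False.
So x1=True, x2=True, x3=False, x4=False, x5=True, x6=False, x7=True, x8=False, x9=True, x10=False is a satisfying assignment.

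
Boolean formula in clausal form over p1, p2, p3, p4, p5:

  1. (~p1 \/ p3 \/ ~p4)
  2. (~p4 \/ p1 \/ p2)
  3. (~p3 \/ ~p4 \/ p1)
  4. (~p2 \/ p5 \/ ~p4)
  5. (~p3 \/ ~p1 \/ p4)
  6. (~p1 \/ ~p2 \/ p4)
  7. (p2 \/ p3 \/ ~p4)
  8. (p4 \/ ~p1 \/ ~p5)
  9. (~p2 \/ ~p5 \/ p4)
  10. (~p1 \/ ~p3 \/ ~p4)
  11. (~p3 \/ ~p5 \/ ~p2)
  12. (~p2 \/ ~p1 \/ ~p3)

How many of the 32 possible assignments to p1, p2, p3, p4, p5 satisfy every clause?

8

Satisfying assignments:
  p1=0 p2=0 p3=0 p4=0 p5=0
  p1=0 p2=0 p3=0 p4=0 p5=1
  p1=0 p2=0 p3=1 p4=0 p5=0
  p1=0 p2=0 p3=1 p4=0 p5=1
  p1=0 p2=1 p3=0 p4=0 p5=0
  p1=0 p2=1 p3=0 p4=1 p5=1
  p1=0 p2=1 p3=1 p4=0 p5=0
  p1=1 p2=0 p3=0 p4=0 p5=0
Count: 8.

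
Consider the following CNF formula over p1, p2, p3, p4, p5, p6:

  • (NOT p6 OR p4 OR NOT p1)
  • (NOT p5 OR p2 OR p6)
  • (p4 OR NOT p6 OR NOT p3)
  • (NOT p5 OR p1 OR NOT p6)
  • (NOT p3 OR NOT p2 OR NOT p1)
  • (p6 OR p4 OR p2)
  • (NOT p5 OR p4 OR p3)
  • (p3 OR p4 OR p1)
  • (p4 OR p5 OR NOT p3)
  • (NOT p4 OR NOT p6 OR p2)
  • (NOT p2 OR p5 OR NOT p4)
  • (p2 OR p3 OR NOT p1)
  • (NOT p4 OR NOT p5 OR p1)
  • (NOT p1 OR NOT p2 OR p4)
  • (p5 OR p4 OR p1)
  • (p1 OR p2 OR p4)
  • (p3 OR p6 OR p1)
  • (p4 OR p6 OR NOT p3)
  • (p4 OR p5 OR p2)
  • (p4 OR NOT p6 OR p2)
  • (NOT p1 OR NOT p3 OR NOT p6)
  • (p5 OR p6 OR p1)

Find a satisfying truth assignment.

p1=1, p2=1, p3=0, p4=1, p5=1, p6=1

Check each clause:
  1. (NOT p1 OR p4 OR NOT p6) — p4 is true.
  2. (p2 OR p6 OR NOT p5) — p2 is true.
  3. (p4 OR NOT p6 OR NOT p3) — p4 is true.
  4. (NOT p5 OR NOT p6 OR p1) — p1 is true.
  5. (NOT p1 OR NOT p3 OR NOT p2) — NOT p3 is true.
  6. (p2 OR p6 OR p4) — p2 is true.
  7. (p3 OR NOT p5 OR p4) — p4 is true.
  8. (p4 OR p1 OR p3) — p1 is true.
  9. (NOT p3 OR p4 OR p5) — NOT p3 is true.
  10. (NOT p4 OR p2 OR NOT p6) — p2 is true.
  11. (NOT p4 OR p5 OR NOT p2) — p5 is true.
  12. (p2 OR p3 OR NOT p1) — p2 is true.
  13. (NOT p5 OR NOT p4 OR p1) — p1 is true.
  14. (NOT p1 OR p4 OR NOT p2) — p4 is true.
  15. (p1 OR p4 OR p5) — p1 is true.
  16. (p4 OR p2 OR p1) — p1 is true.
  17. (p6 OR p1 OR p3) — p1 is true.
  18. (NOT p3 OR p4 OR p6) — p4 is true.
  19. (p5 OR p4 OR p2) — p2 is true.
  20. (NOT p6 OR p2 OR p4) — p2 is true.
  21. (NOT p3 OR NOT p1 OR NOT p6) — NOT p3 is true.
  22. (p1 OR p6 OR p5) — p1 is true.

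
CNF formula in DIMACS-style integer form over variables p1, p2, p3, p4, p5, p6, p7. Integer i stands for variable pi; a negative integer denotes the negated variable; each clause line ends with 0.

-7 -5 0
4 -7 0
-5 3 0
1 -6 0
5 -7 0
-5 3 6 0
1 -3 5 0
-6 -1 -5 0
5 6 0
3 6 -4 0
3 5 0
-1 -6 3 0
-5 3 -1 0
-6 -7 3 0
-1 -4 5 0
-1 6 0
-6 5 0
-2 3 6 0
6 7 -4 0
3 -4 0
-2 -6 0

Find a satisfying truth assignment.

p1=F, p2=T, p3=T, p4=F, p5=T, p6=F, p7=F

Check each clause:
  1. (¬p5 ∨ ¬p7) — ¬p7 is true.
  2. (p4 ∨ ¬p7) — ¬p7 is true.
  3. (¬p5 ∨ p3) — p3 is true.
  4. (¬p6 ∨ p1) — ¬p6 is true.
  5. (p5 ∨ ¬p7) — ¬p7 is true.
  6. (¬p5 ∨ p6 ∨ p3) — p3 is true.
  7. (p5 ∨ ¬p3 ∨ p1) — p5 is true.
  8. (¬p5 ∨ ¬p6 ∨ ¬p1) — ¬p6 is true.
  9. (p5 ∨ p6) — p5 is true.
  10. (p3 ∨ p6 ∨ ¬p4) — p3 is true.
  11. (p5 ∨ p3) — p3 is true.
  12. (¬p6 ∨ p3 ∨ ¬p1) — ¬p6 is true.
  13. (¬p5 ∨ ¬p1 ∨ p3) — p3 is true.
  14. (p3 ∨ ¬p6 ∨ ¬p7) — ¬p7 is true.
  15. (¬p1 ∨ ¬p4 ∨ p5) — ¬p4 is true.
  16. (¬p1 ∨ p6) — ¬p1 is true.
  17. (p5 ∨ ¬p6) — ¬p6 is true.
  18. (¬p2 ∨ p3 ∨ p6) — p3 is true.
  19. (¬p4 ∨ p7 ∨ p6) — ¬p4 is true.
  20. (¬p4 ∨ p3) — p3 is true.
  21. (¬p2 ∨ ¬p6) — ¬p6 is true.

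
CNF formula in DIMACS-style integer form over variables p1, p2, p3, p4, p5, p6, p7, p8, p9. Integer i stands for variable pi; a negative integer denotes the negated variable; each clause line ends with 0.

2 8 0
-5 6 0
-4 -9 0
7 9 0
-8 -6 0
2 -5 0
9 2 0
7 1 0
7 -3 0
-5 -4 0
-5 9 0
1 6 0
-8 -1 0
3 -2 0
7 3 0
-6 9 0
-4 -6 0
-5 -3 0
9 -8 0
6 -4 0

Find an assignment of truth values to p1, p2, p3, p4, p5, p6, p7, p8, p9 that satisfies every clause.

p1 = True, p2 = True, p3 = True, p4 = False, p5 = False, p6 = True, p7 = True, p8 = False, p9 = True

p4 occurs only negated in the remaining clauses — set p4 = False.
Pure literal: p5 appears only negated; assign p5 = False.
Set p1 = True and propagate.
  then p8 is forced to False.
  then p2 is forced to True.
  then p3 is forced to True.
  then p7 is forced to True.
Branch on p6: take p6 = True.
  then p9 is forced to True.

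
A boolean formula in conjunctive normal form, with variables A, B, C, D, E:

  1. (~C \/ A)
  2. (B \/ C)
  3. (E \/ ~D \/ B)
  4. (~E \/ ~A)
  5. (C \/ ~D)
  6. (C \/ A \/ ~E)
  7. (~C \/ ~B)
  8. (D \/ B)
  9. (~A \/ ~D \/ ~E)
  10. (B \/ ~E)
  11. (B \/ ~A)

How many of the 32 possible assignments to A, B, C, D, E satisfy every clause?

The models are:
  A=F B=T C=F D=F E=F
  A=T B=T C=F D=F E=F
That's 2 in total.

2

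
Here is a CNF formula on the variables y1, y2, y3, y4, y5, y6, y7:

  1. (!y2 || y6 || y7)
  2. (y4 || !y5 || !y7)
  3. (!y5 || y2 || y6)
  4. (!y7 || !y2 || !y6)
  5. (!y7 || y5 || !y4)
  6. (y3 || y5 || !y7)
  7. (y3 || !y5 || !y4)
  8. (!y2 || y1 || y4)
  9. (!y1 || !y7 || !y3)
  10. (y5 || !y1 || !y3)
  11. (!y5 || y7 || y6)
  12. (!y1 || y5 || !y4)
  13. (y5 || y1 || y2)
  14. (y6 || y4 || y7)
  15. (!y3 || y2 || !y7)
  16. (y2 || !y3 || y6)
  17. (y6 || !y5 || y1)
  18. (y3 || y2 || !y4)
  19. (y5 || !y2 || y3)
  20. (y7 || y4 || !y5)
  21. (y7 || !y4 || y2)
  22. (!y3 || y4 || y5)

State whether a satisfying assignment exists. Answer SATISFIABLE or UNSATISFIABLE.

SATISFIABLE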